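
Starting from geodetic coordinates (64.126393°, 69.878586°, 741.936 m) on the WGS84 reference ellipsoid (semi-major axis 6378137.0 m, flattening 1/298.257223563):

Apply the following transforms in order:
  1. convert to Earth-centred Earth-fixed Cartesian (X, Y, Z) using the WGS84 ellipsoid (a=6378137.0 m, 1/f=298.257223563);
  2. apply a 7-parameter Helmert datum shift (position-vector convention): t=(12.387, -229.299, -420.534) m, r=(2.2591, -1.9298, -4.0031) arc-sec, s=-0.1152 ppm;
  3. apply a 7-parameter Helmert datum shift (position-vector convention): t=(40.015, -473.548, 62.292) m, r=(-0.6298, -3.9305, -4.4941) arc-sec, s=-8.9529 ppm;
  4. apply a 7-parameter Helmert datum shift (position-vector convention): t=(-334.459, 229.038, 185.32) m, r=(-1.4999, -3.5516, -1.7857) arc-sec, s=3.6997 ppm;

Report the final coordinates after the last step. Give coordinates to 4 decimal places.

start: φ=64.126393°, λ=69.878586°, h=741.936 m
→ ECEF (a=6378137.000, f=1/298.257223563): X=960214.6347, Y=2620874.2217, Z=5716545.2099
→ Helmert 7p (PV): X=960224.2922, Y=2620563.3753, Z=5716161.7060
→ Helmert 7p (PV): X=960203.8829, Y=2620062.8978, Z=5716183.1178
→ Helmert 7p (PV): X=959797.2339, Y=2620334.8830, Z=5716387.0670

X=959797.2339 m, Y=2620334.8830 m, Z=5716387.0670 m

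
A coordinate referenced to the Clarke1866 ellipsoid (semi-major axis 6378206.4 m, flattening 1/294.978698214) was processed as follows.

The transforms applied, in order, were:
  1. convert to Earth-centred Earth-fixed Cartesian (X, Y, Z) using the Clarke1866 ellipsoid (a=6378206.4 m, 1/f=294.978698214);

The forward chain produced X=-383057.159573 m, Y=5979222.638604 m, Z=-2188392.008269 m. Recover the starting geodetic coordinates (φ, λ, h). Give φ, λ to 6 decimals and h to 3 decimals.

φ=-20.190422°, λ=93.665628°, h=2978.193 m

start: X=-383057.1596, Y=5979222.6386, Z=-2188392.0083 m
→ geod (Bowring, a=6378206.400): φ=-20.19042200°, λ=93.66562800°, h=2978.1930 m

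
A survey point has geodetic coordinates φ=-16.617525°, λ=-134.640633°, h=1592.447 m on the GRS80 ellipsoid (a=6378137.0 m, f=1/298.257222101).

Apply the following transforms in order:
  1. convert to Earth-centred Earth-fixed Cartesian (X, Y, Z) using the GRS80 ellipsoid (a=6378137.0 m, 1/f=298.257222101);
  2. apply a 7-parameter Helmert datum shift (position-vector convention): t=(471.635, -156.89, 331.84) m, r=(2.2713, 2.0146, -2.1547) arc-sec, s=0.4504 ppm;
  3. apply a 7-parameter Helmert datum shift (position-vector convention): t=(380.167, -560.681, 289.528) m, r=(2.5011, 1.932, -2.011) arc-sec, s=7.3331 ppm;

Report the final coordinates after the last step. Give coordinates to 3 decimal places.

X=-4296025.046 m, Y=-4351583.739 m, Z=-1812181.088 m

start: φ=-16.617525°, λ=-134.640633°, h=1592.447 m
→ ECEF (a=6378137.000, f=1/298.257222101): X=-4296720.8532, Y=-4350961.0131, Z=-1812769.8862
→ Helmert 7p (PV): X=-4296314.3102, Y=-4351055.0165, Z=-1812444.8073
→ Helmert 7p (PV): X=-4296025.0465, Y=-4351583.7393, Z=-1812181.0879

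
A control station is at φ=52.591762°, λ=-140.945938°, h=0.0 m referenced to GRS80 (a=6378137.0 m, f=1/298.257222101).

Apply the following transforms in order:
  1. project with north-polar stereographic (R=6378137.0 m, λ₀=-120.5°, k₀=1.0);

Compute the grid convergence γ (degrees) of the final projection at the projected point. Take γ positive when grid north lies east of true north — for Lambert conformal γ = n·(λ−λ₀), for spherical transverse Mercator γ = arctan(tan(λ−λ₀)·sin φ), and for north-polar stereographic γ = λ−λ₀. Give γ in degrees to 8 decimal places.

start: φ=52.591762°, λ=-140.945938°, h=0.000 m
→ into stereo (λ₀=-120.5°): φ=52.59176200°, λ−λ₀=-20.44593800°
convergence γ = -20.44593800°

-20.44593800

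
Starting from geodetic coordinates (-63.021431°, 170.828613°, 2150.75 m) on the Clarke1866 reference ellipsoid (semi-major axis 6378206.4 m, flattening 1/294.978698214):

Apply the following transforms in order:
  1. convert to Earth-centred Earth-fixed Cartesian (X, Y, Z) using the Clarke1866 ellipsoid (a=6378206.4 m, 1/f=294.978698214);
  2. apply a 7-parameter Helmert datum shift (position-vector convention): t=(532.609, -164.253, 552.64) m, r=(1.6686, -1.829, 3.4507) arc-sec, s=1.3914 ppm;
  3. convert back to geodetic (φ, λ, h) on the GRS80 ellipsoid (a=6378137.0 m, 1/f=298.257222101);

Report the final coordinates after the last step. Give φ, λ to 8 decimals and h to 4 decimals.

φ=-63.02229140°, λ=170.83004629°, h=1297.4074 m

start: φ=-63.021431°, λ=170.828613°, h=2150.750 m
→ ECEF (a=6378206.400, f=1/294.978698214): X=-2865200.5809, Y=462592.9606, Z=-5662785.0205
→ Helmert 7p (PV): X=-2864629.4841, Y=462427.2277, Z=-5662261.9240
→ geod (Bowring, a=6378137.000): φ=-63.02229140°, λ=170.83004629°, h=1297.4074 m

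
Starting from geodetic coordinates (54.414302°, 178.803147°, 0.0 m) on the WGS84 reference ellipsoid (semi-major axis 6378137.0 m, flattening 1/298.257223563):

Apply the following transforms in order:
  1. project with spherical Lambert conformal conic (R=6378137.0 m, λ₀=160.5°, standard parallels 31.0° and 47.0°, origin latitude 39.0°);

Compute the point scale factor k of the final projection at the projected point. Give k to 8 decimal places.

1.02975102

start: φ=54.414302°, λ=178.803147°, h=0.000 m
→ into lcc (λ₀=160.5°): φ=54.41430200°, λ−λ₀=18.30314700°
scale k = 1.02975102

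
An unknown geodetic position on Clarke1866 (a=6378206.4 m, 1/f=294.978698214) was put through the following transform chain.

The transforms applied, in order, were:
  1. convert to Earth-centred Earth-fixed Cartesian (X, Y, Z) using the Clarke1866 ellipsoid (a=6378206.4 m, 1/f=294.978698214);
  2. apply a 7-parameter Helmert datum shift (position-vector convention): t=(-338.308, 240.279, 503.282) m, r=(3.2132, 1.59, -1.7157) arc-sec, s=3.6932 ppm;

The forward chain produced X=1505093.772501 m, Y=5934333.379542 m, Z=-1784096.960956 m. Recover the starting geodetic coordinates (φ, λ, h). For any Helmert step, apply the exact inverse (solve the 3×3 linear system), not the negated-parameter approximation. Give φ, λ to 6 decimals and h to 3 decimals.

φ=-16.357144°, λ=75.765124°, h=350.541 m

start: X=1505093.7725, Y=5934333.3795, Z=-1784096.9610 m
→ Helmert⁻¹: X=1505390.9187, Y=5934055.9049, Z=-1784674.4887
→ geod (Bowring, a=6378206.400): φ=-16.35714400°, λ=75.76512400°, h=350.5410 m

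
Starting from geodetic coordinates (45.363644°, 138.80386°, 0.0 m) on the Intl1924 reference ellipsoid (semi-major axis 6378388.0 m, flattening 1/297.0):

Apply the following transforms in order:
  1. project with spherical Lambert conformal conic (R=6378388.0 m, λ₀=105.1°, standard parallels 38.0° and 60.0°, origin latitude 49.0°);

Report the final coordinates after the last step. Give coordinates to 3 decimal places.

start: φ=45.363644°, λ=138.803860°, h=0.000 m
→ lcc (R=6378388.0, λ₀=105.1°): E=2508391.3239, N=172134.1444

E=2508391.324 m, N=172134.144 m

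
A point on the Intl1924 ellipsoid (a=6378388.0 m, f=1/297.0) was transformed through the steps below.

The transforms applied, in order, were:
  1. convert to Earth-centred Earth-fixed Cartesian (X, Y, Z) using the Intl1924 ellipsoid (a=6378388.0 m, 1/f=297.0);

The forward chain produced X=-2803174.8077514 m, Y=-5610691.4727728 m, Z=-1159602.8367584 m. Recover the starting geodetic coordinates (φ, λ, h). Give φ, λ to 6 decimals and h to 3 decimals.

φ=-10.544232°, λ=-116.547313°, h=595.203 m

start: X=-2803174.8078, Y=-5610691.4728, Z=-1159602.8368 m
→ geod (Bowring, a=6378388.000): φ=-10.54423200°, λ=-116.54731300°, h=595.2030 m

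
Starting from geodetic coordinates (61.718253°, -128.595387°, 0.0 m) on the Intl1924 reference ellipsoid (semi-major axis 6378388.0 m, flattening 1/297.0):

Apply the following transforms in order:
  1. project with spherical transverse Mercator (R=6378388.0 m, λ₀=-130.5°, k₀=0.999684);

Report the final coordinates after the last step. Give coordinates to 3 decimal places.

E=100418.980 m, N=6870013.735 m

start: φ=61.718253°, λ=-128.595387°, h=0.000 m
→ tm (R=6378388.0, λ₀=-130.5°): E=100418.9799, N=6870013.7354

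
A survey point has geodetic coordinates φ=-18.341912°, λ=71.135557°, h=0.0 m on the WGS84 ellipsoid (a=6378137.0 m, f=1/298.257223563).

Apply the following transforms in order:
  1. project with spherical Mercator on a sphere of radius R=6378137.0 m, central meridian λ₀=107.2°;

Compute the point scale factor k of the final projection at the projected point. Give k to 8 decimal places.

start: φ=-18.341912°, λ=71.135557°, h=0.000 m
→ into merc (λ₀=107.2°): φ=-18.34191200°, λ−λ₀=-36.06444300°
scale k = 1.05352371

1.05352371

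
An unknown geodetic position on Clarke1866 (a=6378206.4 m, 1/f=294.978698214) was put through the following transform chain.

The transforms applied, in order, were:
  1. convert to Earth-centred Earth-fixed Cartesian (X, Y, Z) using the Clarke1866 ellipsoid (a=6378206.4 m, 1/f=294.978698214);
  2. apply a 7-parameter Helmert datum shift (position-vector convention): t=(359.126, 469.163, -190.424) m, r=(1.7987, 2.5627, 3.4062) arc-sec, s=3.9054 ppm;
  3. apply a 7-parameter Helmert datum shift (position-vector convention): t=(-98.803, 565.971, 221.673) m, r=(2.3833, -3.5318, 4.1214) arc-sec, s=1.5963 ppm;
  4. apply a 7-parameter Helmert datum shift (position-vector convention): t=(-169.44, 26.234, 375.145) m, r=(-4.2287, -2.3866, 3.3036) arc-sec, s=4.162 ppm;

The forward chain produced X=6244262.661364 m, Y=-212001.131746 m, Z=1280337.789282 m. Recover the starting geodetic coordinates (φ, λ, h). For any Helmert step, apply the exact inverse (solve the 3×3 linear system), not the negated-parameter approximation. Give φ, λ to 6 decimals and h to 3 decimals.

start: X=6244262.6614, Y=-212001.1317, Z=1280337.7893 m
→ Helmert⁻¹: X=6244417.5232, Y=-212152.7350, Z=1279880.7163
→ Helmert⁻¹: X=6244524.0149, Y=-212828.3543, Z=1279552.5369
→ Helmert⁻¹: X=6244121.0783, Y=-213388.6376, Z=1279817.4028
→ geod (Bowring, a=6378206.400): φ=11.65328700°, λ=-1.95728300°, h=169.3490 m

φ=11.653287°, λ=-1.957283°, h=169.349 m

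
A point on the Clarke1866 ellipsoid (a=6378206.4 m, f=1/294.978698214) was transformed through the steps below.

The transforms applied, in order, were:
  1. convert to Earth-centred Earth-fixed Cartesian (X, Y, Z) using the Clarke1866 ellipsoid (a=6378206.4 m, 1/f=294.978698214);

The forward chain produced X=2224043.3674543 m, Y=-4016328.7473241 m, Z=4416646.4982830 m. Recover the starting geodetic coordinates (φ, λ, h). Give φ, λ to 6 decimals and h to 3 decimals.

φ=44.085483°, λ=-61.024494°, h=2773.782 m

start: X=2224043.3675, Y=-4016328.7473, Z=4416646.4983 m
→ geod (Bowring, a=6378206.400): φ=44.08548300°, λ=-61.02449400°, h=2773.7820 m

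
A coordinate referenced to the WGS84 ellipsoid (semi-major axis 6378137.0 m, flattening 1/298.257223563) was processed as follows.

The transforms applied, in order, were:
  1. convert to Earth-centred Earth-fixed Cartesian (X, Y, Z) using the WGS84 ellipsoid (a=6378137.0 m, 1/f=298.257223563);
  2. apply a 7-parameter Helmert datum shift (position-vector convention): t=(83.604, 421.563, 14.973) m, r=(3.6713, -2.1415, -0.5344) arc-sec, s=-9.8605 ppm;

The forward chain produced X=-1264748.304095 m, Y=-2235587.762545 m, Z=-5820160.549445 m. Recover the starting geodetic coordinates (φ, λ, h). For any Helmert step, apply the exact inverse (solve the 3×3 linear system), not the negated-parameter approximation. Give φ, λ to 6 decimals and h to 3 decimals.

start: X=-1264748.3041, Y=-2235587.7625, Z=-5820160.5494 m
→ Helmert⁻¹: X=-1264899.0134, Y=-2236138.2443, Z=-5820179.9794
→ geod (Bowring, a=6378137.000): φ=-66.32453900°, λ=-119.49520300°, h=1754.2760 m

φ=-66.324539°, λ=-119.495203°, h=1754.276 m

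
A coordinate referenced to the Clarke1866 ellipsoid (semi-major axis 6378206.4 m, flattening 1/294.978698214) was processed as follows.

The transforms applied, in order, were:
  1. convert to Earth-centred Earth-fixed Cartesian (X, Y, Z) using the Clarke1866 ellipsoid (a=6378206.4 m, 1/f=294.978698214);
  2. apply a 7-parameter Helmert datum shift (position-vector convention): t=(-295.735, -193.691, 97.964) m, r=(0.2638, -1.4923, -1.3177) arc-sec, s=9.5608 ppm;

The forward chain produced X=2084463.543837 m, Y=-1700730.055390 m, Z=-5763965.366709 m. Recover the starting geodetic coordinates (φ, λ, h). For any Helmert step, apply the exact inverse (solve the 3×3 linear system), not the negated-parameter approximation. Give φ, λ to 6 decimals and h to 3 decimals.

start: X=2084463.5438, Y=-1700730.0554, Z=-5763965.3667 m
→ Helmert⁻¹: X=2084708.5086, Y=-1700514.1600, Z=-5764021.1299
→ geod (Bowring, a=6378206.400): φ=-65.12838200°, λ=-39.20441300°, h=515.5070 m

φ=-65.128382°, λ=-39.204413°, h=515.507 m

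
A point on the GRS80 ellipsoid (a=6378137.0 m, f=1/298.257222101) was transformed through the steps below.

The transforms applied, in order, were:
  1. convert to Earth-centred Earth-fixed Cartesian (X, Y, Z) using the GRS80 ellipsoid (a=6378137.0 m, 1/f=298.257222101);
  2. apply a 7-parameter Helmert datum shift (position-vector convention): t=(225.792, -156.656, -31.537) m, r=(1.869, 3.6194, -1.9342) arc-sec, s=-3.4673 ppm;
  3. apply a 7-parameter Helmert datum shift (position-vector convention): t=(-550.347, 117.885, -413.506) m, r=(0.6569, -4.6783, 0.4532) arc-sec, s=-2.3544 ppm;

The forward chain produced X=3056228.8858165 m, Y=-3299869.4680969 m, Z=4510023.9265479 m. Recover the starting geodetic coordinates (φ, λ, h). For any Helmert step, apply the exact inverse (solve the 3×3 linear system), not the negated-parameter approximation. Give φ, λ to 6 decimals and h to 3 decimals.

φ=45.272390°, λ=-47.190700°, h=2557.526 m

start: X=3056228.8858, Y=-3299869.4681, Z=4510023.9265 m
→ Helmert⁻¹: X=3056881.4794, Y=-3299987.4747, Z=4510389.2283
→ Helmert⁻¹: X=3056618.0809, Y=-3299772.7269, Z=4510519.9397
→ geod (Bowring, a=6378137.000): φ=45.27239000°, λ=-47.19070000°, h=2557.5260 m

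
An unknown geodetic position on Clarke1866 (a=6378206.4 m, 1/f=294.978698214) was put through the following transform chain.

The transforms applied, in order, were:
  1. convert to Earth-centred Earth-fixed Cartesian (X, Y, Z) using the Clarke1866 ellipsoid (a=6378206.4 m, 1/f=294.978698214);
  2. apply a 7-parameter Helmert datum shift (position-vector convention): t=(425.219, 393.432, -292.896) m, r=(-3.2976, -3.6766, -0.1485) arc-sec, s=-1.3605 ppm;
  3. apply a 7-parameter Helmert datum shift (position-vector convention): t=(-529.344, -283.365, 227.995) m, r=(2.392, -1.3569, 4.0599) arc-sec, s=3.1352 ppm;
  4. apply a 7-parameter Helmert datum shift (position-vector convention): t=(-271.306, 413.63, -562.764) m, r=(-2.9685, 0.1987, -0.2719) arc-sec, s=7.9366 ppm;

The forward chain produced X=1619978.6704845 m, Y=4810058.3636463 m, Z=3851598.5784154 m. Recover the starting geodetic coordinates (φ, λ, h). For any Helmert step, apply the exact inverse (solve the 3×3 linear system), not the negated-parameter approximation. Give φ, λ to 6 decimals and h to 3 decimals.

φ=37.387953°, λ=71.378857°, h=1224.589 m

start: X=1619978.6705, Y=4810058.3636, Z=3851598.5784 m
→ Helmert⁻¹: X=1620227.0664, Y=4809553.2578, Z=3852201.5480
→ Helmert⁻¹: X=1620871.3402, Y=4809834.3090, Z=3851895.0351
→ Helmert⁻¹: X=1620513.5282, Y=4809387.0003, Z=3852241.1757
→ geod (Bowring, a=6378206.400): φ=37.38795300°, λ=71.37885700°, h=1224.5890 m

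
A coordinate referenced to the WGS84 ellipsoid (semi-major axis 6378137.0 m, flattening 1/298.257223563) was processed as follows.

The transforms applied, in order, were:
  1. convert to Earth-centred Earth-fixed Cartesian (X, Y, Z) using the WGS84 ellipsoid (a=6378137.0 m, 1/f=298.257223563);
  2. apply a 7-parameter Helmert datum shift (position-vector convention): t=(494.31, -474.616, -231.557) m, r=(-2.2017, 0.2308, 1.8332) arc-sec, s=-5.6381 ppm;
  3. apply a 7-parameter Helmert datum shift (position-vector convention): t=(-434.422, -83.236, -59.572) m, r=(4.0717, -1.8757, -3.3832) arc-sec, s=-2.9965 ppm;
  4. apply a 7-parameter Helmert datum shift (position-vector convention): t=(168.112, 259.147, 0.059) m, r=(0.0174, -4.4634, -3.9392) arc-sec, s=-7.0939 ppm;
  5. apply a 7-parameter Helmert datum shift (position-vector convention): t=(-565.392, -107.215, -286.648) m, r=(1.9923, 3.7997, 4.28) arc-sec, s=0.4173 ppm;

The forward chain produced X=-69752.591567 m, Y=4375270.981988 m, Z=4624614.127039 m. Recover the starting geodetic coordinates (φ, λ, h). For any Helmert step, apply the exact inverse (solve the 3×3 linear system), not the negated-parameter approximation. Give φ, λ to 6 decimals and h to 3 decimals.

start: X=-69752.5916, Y=4375270.9820, Z=4624614.1270 m
→ Helmert⁻¹: X=-69181.5772, Y=4375422.4779, Z=4624855.3087
→ Helmert⁻¹: X=-69333.6588, Y=4375193.4341, Z=4624889.1894
→ Helmert⁻¹: X=-68929.1522, Y=4375379.9459, Z=4624876.8762
→ Helmert⁻¹: X=-69390.1383, Y=4375830.4804, Z=4625181.1408
→ geod (Bowring, a=6378137.000): φ=46.77530900°, λ=90.90849700°, h=669.0090 m

φ=46.775309°, λ=90.908497°, h=669.009 m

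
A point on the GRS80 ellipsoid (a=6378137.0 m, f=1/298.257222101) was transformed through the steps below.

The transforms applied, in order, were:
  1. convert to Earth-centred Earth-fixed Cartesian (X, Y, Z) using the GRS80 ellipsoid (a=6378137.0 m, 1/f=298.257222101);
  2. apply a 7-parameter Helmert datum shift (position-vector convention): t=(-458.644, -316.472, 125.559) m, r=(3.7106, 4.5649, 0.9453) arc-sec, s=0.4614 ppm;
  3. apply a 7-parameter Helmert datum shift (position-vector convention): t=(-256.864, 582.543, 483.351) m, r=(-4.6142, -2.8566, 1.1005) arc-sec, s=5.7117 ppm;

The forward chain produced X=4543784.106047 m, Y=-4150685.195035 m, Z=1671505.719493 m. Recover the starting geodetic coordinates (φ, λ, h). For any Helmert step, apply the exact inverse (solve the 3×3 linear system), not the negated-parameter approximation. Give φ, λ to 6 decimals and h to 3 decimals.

φ=15.286014°, λ=-42.409318°, h=975.819 m

start: X=4543784.1060, Y=-4150685.1950, Z=1671505.7195 m
→ Helmert⁻¹: X=4544016.0072, Y=-4151305.6489, Z=1670857.0274
→ Helmert⁻¹: X=4544416.5515, Y=-4150978.0297, Z=1670905.9452
→ geod (Bowring, a=6378137.000): φ=15.28601400°, λ=-42.40931800°, h=975.8190 m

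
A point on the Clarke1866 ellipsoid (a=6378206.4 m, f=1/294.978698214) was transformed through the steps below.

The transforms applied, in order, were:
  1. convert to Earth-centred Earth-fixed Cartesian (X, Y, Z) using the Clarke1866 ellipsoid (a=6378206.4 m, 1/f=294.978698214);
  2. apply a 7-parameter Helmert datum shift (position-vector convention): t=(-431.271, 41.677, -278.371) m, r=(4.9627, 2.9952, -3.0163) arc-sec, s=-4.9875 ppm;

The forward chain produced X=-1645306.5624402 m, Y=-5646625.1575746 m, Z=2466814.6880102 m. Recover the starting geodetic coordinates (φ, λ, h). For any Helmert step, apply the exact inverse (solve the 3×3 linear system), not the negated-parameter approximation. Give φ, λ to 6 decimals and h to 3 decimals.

start: X=-1645306.5624, Y=-5646625.1576, Z=2466814.6880 m
→ Helmert⁻¹: X=-1644836.7485, Y=-5646659.6898, Z=2467217.3366
→ geod (Bowring, a=6378206.400): φ=22.89706100°, λ=-106.24051200°, h=2928.1780 m

φ=22.897061°, λ=-106.240512°, h=2928.178 m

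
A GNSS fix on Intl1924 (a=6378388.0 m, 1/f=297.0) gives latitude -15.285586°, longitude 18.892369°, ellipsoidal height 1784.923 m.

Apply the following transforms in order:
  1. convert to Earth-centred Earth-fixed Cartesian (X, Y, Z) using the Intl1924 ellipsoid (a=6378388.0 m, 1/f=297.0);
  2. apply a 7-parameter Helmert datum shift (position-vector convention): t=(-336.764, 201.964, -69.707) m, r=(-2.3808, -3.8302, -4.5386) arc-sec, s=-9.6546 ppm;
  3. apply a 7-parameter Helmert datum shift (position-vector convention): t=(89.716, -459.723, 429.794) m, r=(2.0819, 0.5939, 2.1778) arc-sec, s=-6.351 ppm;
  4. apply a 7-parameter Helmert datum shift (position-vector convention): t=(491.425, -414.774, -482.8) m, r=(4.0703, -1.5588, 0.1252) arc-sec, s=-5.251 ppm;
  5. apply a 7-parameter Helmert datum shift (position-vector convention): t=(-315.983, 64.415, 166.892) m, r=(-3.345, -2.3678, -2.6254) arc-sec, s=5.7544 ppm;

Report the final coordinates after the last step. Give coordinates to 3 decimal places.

X=5824219.597 m, Y=1992456.109 m, Z=-1670816.898 m

start: φ=-15.285586°, λ=18.892369°, h=1784.923 m
→ ECEF (a=6378388.000, f=1/297.0): X=5824276.4962, Y=1993228.9483, Z=-1671093.3641
→ Helmert 7p (PV): X=5823958.3900, Y=1993264.2255, Z=-1671061.7920
→ Helmert 7p (PV): X=5823985.2613, Y=1992870.2003, Z=-1670618.0354
→ Helmert 7p (PV): X=5824457.5202, Y=1992481.4635, Z=-1671008.7239
→ Helmert 7p (PV): X=5824219.5968, Y=1992456.1093, Z=-1670816.8981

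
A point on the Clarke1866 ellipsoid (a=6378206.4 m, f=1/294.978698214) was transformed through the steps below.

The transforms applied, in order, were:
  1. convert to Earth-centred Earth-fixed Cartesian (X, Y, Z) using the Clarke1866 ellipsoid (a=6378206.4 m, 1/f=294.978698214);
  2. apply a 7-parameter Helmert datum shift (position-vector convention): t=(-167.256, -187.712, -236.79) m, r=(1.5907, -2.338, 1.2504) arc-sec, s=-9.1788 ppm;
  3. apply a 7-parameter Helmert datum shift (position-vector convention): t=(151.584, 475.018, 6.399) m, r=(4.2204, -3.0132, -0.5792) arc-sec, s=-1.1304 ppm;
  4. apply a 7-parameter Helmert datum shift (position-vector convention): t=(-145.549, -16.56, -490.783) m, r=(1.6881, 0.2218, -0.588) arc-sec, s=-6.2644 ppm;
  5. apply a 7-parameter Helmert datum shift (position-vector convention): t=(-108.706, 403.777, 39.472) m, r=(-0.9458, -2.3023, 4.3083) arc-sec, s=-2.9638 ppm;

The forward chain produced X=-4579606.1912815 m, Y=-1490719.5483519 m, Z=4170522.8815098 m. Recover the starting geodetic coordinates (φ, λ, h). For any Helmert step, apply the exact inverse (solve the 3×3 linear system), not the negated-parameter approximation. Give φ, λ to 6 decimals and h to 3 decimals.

φ=41.090970°, λ=-161.962819°, h=2518.523 m

start: X=-4579606.1913, Y=-1490719.5484, Z=4170522.8815 m
→ Helmert⁻¹: X=-4579495.6510, Y=-1491051.2152, Z=4170540.0487
→ Helmert⁻¹: X=-4579379.0238, Y=-1491022.9136, Z=4171064.2393
→ Helmert⁻¹: X=-4579470.6625, Y=-1491427.1305, Z=4171159.9703
→ Helmert⁻¹: X=-4579307.1955, Y=-1491193.1759, Z=4171498.4552
→ geod (Bowring, a=6378206.400): φ=41.09097000°, λ=-161.96281900°, h=2518.5230 m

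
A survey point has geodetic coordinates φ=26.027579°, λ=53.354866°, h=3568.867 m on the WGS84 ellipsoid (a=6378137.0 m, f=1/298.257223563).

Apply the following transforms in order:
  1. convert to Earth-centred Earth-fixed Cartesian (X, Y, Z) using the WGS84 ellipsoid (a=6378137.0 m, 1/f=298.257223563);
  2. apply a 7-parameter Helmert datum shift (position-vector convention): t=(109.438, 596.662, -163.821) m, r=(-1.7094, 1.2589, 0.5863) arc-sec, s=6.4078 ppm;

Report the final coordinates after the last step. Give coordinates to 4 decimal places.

start: φ=26.027579°, λ=53.354866°, h=3568.867 m
→ ECEF (a=6378137.000, f=1/298.257223563): X=3424879.0529, Y=4604022.2176, Z=2783373.8564
→ Helmert 7p (PV): X=3425014.3379, Y=4604681.1835, Z=2783168.8118

X=3425014.3379 m, Y=4604681.1835 m, Z=2783168.8118 m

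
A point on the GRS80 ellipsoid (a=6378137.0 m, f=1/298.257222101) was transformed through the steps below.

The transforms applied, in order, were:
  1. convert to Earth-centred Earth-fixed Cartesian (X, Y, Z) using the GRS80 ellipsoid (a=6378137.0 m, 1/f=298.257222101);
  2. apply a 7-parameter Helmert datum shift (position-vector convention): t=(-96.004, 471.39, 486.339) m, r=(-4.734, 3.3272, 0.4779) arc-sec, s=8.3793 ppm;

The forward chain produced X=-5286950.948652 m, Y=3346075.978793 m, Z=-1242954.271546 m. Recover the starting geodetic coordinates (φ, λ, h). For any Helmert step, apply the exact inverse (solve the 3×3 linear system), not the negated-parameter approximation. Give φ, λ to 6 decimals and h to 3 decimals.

start: X=-5286950.9487, Y=3346075.9788, Z=-1242954.2715 m
→ Helmert⁻¹: X=-5286782.8358, Y=3345617.3425, Z=-1243438.6856
→ geod (Bowring, a=6378137.000): φ=-11.31456300°, λ=147.67327900°, h=1501.3640 m

φ=-11.314563°, λ=147.673279°, h=1501.364 m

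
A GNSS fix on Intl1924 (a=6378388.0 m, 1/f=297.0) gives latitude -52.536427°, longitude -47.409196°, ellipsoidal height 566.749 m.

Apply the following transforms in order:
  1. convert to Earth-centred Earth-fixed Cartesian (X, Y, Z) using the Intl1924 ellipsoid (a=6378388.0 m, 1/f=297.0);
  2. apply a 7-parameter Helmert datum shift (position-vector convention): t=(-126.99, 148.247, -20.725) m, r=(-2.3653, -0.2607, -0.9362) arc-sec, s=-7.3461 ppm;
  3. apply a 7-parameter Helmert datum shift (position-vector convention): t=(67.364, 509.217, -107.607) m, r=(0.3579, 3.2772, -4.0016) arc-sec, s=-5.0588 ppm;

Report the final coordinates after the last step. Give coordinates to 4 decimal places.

start: φ=-52.536427°, λ=-47.409196°, h=566.749 m
→ ECEF (a=6378388.000, f=1/297.0): X=2631427.7040, Y=-2862578.1182, Z=-5039880.9092
→ Helmert 7p (PV): X=2631274.7605, Y=-2862478.5793, Z=-5039828.4591
→ Helmert 7p (PV): X=2631193.2068, Y=-2861997.1841, Z=-5039957.3437

X=2631193.2068 m, Y=-2861997.1841 m, Z=-5039957.3437 m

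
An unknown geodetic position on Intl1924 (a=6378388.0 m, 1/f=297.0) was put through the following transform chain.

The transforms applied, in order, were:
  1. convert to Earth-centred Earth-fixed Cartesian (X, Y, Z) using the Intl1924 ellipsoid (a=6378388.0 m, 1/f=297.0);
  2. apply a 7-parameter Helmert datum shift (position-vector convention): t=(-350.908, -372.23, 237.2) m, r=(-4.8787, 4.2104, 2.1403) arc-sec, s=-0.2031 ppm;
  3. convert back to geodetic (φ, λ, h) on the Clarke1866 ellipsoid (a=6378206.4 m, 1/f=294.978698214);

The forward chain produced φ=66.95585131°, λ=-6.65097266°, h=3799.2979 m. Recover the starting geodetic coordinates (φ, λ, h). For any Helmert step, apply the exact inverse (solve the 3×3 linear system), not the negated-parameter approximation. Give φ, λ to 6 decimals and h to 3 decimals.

φ=66.952552°, λ=-6.645642°, h=3396.550 m

start: φ=66.955851°, λ=-6.650973°, h=3799.298 m
→ ECEF (a=6378206.400, f=1/294.978698214): X=2488499.2591, Y=-290172.9281, Z=5849795.2748
→ Helmert⁻¹: X=2488728.2582, Y=-289964.9395, Z=5849603.2058
→ geod (Bowring, a=6378388.000): φ=66.95255200°, λ=-6.64564200°, h=3396.5500 m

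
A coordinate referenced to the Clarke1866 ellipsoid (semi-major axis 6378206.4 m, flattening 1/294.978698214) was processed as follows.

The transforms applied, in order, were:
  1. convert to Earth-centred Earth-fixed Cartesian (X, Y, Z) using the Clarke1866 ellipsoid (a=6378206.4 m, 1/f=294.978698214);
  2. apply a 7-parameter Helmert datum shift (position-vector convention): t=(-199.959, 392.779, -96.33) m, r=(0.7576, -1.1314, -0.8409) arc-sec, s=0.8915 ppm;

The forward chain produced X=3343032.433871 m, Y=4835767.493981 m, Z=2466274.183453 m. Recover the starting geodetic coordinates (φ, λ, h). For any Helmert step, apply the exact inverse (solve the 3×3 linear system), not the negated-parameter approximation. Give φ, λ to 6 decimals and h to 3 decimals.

start: X=3343032.4339, Y=4835767.4940, Z=2466274.1835 m
→ Helmert⁻¹: X=3343223.2277, Y=4835393.0926, Z=2466332.2163
→ geod (Bowring, a=6378206.400): φ=22.89928400°, λ=55.33975800°, h=70.4040 m

φ=22.899284°, λ=55.339758°, h=70.404 m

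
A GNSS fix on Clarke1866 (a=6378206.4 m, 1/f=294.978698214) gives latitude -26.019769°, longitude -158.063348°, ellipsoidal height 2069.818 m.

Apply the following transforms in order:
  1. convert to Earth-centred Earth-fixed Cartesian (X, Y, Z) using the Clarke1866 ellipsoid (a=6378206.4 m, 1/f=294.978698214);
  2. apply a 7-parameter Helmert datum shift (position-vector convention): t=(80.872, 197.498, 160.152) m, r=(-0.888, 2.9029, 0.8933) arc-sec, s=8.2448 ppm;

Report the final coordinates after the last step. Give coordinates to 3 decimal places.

start: φ=-26.019769°, λ=-158.063348°, h=2069.818 m
→ ECEF (a=6378206.400, f=1/294.978698214): X=-5321928.6218, Y=-2143357.1960, Z=-2781780.4807
→ Helmert 7p (PV): X=-5321921.4956, Y=-2143212.3943, Z=-2781559.1367

X=-5321921.496 m, Y=-2143212.394 m, Z=-2781559.137 m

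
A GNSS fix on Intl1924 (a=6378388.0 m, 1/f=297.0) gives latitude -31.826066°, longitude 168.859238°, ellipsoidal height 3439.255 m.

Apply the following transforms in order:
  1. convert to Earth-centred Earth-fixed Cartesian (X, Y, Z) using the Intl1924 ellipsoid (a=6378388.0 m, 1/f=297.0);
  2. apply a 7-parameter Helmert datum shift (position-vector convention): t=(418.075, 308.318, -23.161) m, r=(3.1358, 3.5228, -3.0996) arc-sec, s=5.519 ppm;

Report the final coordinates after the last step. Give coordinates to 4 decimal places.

start: φ=-31.826066°, λ=168.859238°, h=3439.255 m
→ ECEF (a=6378388.000, f=1/297.0): X=-5325133.6787, Y=1048684.5303, Z=-3345923.0768
→ Helmert 7p (PV): X=-5324786.3796, Y=1049129.5263, Z=-3345857.8124

X=-5324786.3796 m, Y=1049129.5263 m, Z=-3345857.8124 m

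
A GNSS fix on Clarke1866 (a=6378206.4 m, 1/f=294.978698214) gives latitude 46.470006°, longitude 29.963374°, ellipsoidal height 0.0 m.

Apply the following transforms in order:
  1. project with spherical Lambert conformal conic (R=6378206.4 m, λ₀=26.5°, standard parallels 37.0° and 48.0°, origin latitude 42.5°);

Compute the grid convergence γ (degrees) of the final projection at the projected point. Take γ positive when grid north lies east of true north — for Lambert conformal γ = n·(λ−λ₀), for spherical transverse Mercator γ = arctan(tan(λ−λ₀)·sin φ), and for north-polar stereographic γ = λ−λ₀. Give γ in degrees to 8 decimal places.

2.34343526

start: φ=46.470006°, λ=29.963374°, h=0.000 m
→ into lcc (λ₀=26.5°): φ=46.47000600°, λ−λ₀=3.46337400°
convergence γ = 2.34343526°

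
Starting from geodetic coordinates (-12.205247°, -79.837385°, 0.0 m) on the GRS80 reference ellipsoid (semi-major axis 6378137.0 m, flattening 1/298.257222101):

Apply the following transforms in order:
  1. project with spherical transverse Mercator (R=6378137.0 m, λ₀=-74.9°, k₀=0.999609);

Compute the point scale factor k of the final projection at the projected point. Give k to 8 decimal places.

1.00316472

start: φ=-12.205247°, λ=-79.837385°, h=0.000 m
→ into tm (λ₀=-74.9°): φ=-12.20524700°, λ−λ₀=-4.93738500°
scale k = 1.00316472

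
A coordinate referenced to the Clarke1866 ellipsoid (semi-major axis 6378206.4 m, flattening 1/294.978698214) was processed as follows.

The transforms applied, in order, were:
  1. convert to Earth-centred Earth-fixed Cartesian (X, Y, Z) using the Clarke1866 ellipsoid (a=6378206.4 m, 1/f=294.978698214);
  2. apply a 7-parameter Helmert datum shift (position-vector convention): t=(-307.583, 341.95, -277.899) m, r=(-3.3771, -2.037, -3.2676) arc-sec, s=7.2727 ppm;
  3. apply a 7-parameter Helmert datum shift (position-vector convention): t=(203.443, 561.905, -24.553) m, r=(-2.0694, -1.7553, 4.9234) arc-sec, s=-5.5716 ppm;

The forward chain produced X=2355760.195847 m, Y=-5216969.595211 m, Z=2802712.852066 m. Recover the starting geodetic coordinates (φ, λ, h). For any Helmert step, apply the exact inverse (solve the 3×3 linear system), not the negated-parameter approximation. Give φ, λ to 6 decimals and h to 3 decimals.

start: X=2355760.1958, Y=-5216969.5952, Z=2802712.8521 m
→ Helmert⁻¹: X=2355469.1861, Y=-5217644.9124, Z=2802680.6288
→ Helmert⁻¹: X=2355869.9779, Y=-5217957.4824, Z=2802829.4453
→ geod (Bowring, a=6378206.400): φ=26.23875600°, λ=-65.70116900°, h=397.6110 m

φ=26.238756°, λ=-65.701169°, h=397.611 m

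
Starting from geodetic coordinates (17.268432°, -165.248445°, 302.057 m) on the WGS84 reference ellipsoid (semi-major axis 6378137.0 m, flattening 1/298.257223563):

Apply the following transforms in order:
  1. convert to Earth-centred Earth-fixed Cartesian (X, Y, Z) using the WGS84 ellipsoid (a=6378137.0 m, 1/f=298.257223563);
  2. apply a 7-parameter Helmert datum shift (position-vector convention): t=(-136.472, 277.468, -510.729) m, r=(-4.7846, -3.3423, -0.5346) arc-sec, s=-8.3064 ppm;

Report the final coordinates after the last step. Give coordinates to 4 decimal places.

start: φ=17.268432°, λ=-165.248445°, h=302.057 m
→ ECEF (a=6378137.000, f=1/298.257223563): X=-5891902.8211, Y=-1551379.5491, Z=1881312.1069
→ Helmert 7p (PV): X=-5892024.8579, Y=-1551030.2848, Z=1880726.2659

X=-5892024.8579 m, Y=-1551030.2848 m, Z=1880726.2659 m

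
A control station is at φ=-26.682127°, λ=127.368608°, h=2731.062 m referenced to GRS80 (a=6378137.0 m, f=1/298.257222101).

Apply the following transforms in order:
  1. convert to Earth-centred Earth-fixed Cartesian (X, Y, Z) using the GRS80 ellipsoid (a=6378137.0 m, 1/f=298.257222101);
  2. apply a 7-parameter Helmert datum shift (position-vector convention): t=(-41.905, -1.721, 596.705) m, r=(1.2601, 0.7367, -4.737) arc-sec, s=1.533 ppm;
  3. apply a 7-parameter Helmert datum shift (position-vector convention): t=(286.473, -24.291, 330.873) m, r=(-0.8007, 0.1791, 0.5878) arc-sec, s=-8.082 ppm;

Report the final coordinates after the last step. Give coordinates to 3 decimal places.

X=-3462388.848 m, Y=4534235.716 m, Z=-2847044.209 m

start: φ=-26.682127°, λ=127.368608°, h=2731.062 m
→ ECEF (a=6378137.000, f=1/298.257222101): X=-3462734.6583, Y=4534215.4211, Z=-2848015.9064
→ Helmert 7p (PV): X=-3462687.9124, Y=4534317.5740, Z=-2847383.4996
→ Helmert 7p (PV): X=-3462388.8479, Y=4534235.7158, Z=-2847044.2091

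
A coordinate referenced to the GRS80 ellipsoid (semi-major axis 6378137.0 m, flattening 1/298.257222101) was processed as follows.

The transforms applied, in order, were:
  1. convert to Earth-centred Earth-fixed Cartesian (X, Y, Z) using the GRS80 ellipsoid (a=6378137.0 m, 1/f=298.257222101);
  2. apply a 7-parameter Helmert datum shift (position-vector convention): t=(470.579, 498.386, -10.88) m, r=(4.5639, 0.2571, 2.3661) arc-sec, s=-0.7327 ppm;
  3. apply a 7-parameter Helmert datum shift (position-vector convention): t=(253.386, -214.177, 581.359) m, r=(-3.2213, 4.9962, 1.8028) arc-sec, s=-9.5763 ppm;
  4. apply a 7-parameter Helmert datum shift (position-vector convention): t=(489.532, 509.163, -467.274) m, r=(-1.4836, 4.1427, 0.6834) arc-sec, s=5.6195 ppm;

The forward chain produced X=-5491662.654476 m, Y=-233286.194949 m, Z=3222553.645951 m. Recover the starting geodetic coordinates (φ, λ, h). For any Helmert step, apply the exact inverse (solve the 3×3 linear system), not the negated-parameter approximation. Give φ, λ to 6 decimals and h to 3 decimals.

start: X=-5491662.6545, Y=-233286.1949, Z=3222553.6460 m
→ Helmert⁻¹: X=-5492186.8279, Y=-233799.0286, Z=3222890.8195
→ Helmert⁻¹: X=-5492572.9023, Y=-233589.4043, Z=3222203.6280
→ Helmert⁻¹: X=-5493054.2061, Y=-233953.6540, Z=3222215.1986
→ geod (Bowring, a=6378137.000): φ=30.54130900°, λ=-177.56120000°, h=30.7030 m

φ=30.541309°, λ=-177.561200°, h=30.703 m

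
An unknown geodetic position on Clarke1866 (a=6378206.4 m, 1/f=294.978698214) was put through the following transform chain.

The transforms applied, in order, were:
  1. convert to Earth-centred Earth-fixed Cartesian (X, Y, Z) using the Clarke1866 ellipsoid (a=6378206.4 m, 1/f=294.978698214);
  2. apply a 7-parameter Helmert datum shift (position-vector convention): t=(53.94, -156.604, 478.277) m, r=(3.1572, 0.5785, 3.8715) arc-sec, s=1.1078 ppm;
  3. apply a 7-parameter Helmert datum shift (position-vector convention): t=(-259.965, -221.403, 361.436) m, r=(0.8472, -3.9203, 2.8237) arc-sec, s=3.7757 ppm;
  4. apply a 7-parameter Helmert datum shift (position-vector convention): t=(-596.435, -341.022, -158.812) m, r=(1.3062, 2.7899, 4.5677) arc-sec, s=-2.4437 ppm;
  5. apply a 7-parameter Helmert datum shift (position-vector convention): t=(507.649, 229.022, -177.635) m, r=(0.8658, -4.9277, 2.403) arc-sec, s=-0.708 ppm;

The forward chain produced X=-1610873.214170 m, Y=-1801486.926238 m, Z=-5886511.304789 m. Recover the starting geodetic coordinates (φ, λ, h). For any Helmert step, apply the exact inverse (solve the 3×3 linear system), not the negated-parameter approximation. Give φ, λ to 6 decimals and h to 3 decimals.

start: X=-1610873.2142, Y=-1801486.9262, Z=-5886511.3048 m
→ Helmert⁻¹: X=-1611543.6187, Y=-1801723.1571, Z=-5886291.7745
→ Helmert⁻¹: X=-1610911.3967, Y=-1801388.1386, Z=-5886157.7278
→ Helmert⁻¹: X=-1610781.8867, Y=-1801162.0616, Z=-5886458.9254
→ Helmert⁻¹: X=-1610851.3367, Y=-1801063.3357, Z=-5886907.6307
→ geod (Bowring, a=6378206.400): φ=-67.82014200°, λ=-131.80910100°, h=3829.4170 m

φ=-67.820142°, λ=-131.809101°, h=3829.417 m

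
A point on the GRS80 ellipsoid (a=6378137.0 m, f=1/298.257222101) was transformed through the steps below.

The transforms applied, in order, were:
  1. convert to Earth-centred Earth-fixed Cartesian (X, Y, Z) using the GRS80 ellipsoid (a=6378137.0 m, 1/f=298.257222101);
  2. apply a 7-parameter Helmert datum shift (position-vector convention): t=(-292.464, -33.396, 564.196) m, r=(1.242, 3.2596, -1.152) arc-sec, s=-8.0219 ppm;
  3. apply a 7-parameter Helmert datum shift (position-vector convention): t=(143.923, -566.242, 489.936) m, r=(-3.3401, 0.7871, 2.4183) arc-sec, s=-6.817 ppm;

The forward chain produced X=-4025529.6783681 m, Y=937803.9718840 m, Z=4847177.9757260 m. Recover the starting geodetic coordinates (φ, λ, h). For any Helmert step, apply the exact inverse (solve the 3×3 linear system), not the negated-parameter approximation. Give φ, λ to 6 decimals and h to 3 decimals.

start: X=-4025529.6784, Y=937803.9719, Z=4847177.9757 m
→ Helmert⁻¹: X=-4025708.5381, Y=938345.3250, Z=4846720.9127
→ Helmert⁻¹: X=-4025530.1901, Y=938392.9462, Z=4846126.3266
→ geod (Bowring, a=6378137.000): φ=49.72759300°, λ=166.87809200°, h=3759.1070 m

φ=49.727593°, λ=166.878092°, h=3759.107 m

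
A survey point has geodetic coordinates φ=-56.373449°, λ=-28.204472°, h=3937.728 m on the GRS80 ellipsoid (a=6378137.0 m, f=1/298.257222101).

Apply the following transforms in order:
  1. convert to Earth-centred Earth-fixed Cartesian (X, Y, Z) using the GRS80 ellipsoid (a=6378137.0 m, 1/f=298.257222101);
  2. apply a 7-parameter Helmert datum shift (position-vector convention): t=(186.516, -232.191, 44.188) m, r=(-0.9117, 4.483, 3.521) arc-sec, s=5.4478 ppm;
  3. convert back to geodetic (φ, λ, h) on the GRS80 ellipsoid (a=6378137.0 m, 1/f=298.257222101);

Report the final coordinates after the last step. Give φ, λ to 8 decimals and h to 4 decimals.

φ=-56.37215511°, λ=-28.20658997°, h=4087.7565 m

start: φ=-56.373449°, λ=-28.204472°, h=3937.728 m
→ ECEF (a=6378137.000, f=1/298.257222101): X=3121864.5398, Y=-1674242.8125, Z=-5290860.7573
→ Helmert 7p (PV): X=3121981.6498, Y=-1674454.2190, Z=-5290905.8441
→ geod (Bowring, a=6378137.000): φ=-56.37215511°, λ=-28.20658997°, h=4087.7565 m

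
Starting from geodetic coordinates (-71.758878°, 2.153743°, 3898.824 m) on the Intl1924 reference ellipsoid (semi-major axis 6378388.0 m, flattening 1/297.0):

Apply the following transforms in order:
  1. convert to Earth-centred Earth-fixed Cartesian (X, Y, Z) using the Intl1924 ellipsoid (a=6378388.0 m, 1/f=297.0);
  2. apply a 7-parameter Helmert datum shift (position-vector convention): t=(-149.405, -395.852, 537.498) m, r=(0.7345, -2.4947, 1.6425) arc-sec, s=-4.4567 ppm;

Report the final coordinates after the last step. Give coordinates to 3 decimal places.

start: φ=-71.758878°, λ=2.153743°, h=3898.824 m
→ ECEF (a=6378388.000, f=1/297.0): X=2002427.6413, Y=75306.5407, Z=-6039164.1647
→ Helmert 7p (PV): X=2002341.7536, Y=74947.8036, Z=-6038575.2652

X=2002341.754 m, Y=74947.804 m, Z=-6038575.265 m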